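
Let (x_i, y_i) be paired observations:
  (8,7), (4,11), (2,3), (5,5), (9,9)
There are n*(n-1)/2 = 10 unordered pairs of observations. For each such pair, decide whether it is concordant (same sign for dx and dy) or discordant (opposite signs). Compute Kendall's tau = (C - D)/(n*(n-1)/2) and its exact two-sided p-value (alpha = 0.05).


Step 1: Enumerate the 10 unordered pairs (i,j) with i<j and classify each by sign(x_j-x_i) * sign(y_j-y_i).
  (1,2):dx=-4,dy=+4->D; (1,3):dx=-6,dy=-4->C; (1,4):dx=-3,dy=-2->C; (1,5):dx=+1,dy=+2->C
  (2,3):dx=-2,dy=-8->C; (2,4):dx=+1,dy=-6->D; (2,5):dx=+5,dy=-2->D; (3,4):dx=+3,dy=+2->C
  (3,5):dx=+7,dy=+6->C; (4,5):dx=+4,dy=+4->C
Step 2: C = 7, D = 3, total pairs = 10.
Step 3: tau = (C - D)/(n(n-1)/2) = (7 - 3)/10 = 0.400000.
Step 4: Exact two-sided p-value (enumerate n! = 120 permutations of y under H0): p = 0.483333.
Step 5: alpha = 0.05. fail to reject H0.

tau_b = 0.4000 (C=7, D=3), p = 0.483333, fail to reject H0.


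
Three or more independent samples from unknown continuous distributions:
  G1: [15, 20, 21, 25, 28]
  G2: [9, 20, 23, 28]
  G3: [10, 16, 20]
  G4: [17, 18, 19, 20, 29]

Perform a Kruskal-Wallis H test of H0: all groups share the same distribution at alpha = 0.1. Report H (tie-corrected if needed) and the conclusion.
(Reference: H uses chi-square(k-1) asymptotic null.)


Step 1: Combine all N = 17 observations and assign midranks.
sorted (value, group, rank): (9,G2,1), (10,G3,2), (15,G1,3), (16,G3,4), (17,G4,5), (18,G4,6), (19,G4,7), (20,G1,9.5), (20,G2,9.5), (20,G3,9.5), (20,G4,9.5), (21,G1,12), (23,G2,13), (25,G1,14), (28,G1,15.5), (28,G2,15.5), (29,G4,17)
Step 2: Sum ranks within each group.
R_1 = 54 (n_1 = 5)
R_2 = 39 (n_2 = 4)
R_3 = 15.5 (n_3 = 3)
R_4 = 44.5 (n_4 = 5)
Step 3: H = 12/(N(N+1)) * sum(R_i^2/n_i) - 3(N+1)
     = 12/(17*18) * (54^2/5 + 39^2/4 + 15.5^2/3 + 44.5^2/5) - 3*18
     = 0.039216 * 1439.58 - 54
     = 2.454248.
Step 4: Ties present; correction factor C = 1 - 66/(17^3 - 17) = 0.986520. Corrected H = 2.454248 / 0.986520 = 2.487785.
Step 5: Under H0, H ~ chi^2(3); p-value = 0.477503.
Step 6: alpha = 0.1. fail to reject H0.

H = 2.4878, df = 3, p = 0.477503, fail to reject H0.


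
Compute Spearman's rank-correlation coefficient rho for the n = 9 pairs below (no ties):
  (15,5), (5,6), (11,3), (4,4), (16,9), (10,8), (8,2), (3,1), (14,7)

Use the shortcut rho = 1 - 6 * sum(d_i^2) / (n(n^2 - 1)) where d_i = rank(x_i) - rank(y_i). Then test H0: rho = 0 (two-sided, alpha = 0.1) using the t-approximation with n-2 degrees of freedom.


Step 1: Rank x and y separately (midranks; no ties here).
rank(x): 15->8, 5->3, 11->6, 4->2, 16->9, 10->5, 8->4, 3->1, 14->7
rank(y): 5->5, 6->6, 3->3, 4->4, 9->9, 8->8, 2->2, 1->1, 7->7
Step 2: d_i = R_x(i) - R_y(i); compute d_i^2.
  (8-5)^2=9, (3-6)^2=9, (6-3)^2=9, (2-4)^2=4, (9-9)^2=0, (5-8)^2=9, (4-2)^2=4, (1-1)^2=0, (7-7)^2=0
sum(d^2) = 44.
Step 3: rho = 1 - 6*44 / (9*(9^2 - 1)) = 1 - 264/720 = 0.633333.
Step 4: Under H0, t = rho * sqrt((n-2)/(1-rho^2)) = 2.1653 ~ t(7).
Step 5: Two-sided p-value from the t-distribution with 7 df = 0.067086.
Step 6: alpha = 0.1. reject H0.

rho = 0.6333, p = 0.067086, reject H0 at alpha = 0.1.


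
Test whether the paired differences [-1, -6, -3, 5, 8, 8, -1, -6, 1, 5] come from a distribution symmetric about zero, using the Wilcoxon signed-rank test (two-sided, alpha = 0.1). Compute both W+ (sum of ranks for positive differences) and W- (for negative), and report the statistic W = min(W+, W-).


Step 1: Drop any zero differences (none here) and take |d_i|.
|d| = [1, 6, 3, 5, 8, 8, 1, 6, 1, 5]
Step 2: Midrank |d_i| (ties get averaged ranks).
ranks: |1|->2, |6|->7.5, |3|->4, |5|->5.5, |8|->9.5, |8|->9.5, |1|->2, |6|->7.5, |1|->2, |5|->5.5
Step 3: Attach original signs; sum ranks with positive sign and with negative sign.
W+ = 5.5 + 9.5 + 9.5 + 2 + 5.5 = 32
W- = 2 + 7.5 + 4 + 2 + 7.5 = 23
(Check: W+ + W- = 55 should equal n(n+1)/2 = 55.)
Step 4: Test statistic W = min(W+, W-) = 23.
Step 5: Ties in |d|, so use the tie-corrected normal approximation.
        E[W] = n(n+1)/4 = 10*11/4 = 27.5.
        Tie groups: |d|=1 (t=3), |d|=5 (t=2), |d|=6 (t=2), |d|=8 (t=2); sum(t^3 - t) = 42.
        Var[W] = n(n+1)(2n+1)/24 - sum(t^3-t)/48 = 2310/24 - 42/48 = 95.375.
        z = (W - E[W]) / sqrt(Var[W]) = (23 - 27.5) / 9.7660 = -0.4608.
        Two-sided p = 2*Phi(z) = 0.644955.
Step 6: alpha = 0.1. fail to reject H0.

W+ = 32, W- = 23, W = min = 23, p = 0.644955, fail to reject H0.


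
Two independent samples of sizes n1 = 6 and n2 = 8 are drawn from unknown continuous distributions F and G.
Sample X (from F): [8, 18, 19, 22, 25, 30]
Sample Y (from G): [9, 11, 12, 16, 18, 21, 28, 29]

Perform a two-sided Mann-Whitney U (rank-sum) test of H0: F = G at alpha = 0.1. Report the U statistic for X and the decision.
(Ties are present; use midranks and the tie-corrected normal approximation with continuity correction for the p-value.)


Step 1: Combine and sort all 14 observations; assign midranks.
sorted (value, group): (8,X), (9,Y), (11,Y), (12,Y), (16,Y), (18,X), (18,Y), (19,X), (21,Y), (22,X), (25,X), (28,Y), (29,Y), (30,X)
ranks: 8->1, 9->2, 11->3, 12->4, 16->5, 18->6.5, 18->6.5, 19->8, 21->9, 22->10, 25->11, 28->12, 29->13, 30->14
Step 2: Rank sum for X: R1 = 1 + 6.5 + 8 + 10 + 11 + 14 = 50.5.
Step 3: U_X = R1 - n1(n1+1)/2 = 50.5 - 6*7/2 = 50.5 - 21 = 29.5.
       U_Y = n1*n2 - U_X = 48 - 29.5 = 18.5.
Step 4: Ties are present, so use the tie-corrected normal approximation (with continuity correction) for the p-value.
Step 5: p-value = 0.518145; compare to alpha = 0.1. fail to reject H0.

U_X = 29.5, p = 0.518145, fail to reject H0 at alpha = 0.1.


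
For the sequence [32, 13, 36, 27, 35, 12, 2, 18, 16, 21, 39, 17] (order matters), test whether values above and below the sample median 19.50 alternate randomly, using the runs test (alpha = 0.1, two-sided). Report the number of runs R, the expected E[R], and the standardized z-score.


Step 1: Compute median = 19.50; label A = above, B = below.
Labels in order: ABAAABBBBAAB  (n_A = 6, n_B = 6)
Step 2: Count runs R = 6.
Step 3: Under H0 (random ordering), E[R] = 2*n_A*n_B/(n_A+n_B) + 1 = 2*6*6/12 + 1 = 7.0000.
        Var[R] = 2*n_A*n_B*(2*n_A*n_B - n_A - n_B) / ((n_A+n_B)^2 * (n_A+n_B-1)) = 4320/1584 = 2.7273.
        SD[R] = 1.6514.
Step 4: Continuity-corrected z = (R + 0.5 - E[R]) / SD[R] = (6 + 0.5 - 7.0000) / 1.6514 = -0.3028.
Step 5: Two-sided p-value via normal approximation = 2*(1 - Phi(|z|)) = 0.762069.
Step 6: alpha = 0.1. fail to reject H0.

R = 6, z = -0.3028, p = 0.762069, fail to reject H0.


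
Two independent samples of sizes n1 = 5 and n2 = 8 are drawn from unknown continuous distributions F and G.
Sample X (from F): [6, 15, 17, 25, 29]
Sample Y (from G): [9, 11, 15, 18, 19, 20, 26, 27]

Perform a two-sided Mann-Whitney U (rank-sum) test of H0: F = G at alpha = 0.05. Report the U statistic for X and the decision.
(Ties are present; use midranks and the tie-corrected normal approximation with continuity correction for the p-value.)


Step 1: Combine and sort all 13 observations; assign midranks.
sorted (value, group): (6,X), (9,Y), (11,Y), (15,X), (15,Y), (17,X), (18,Y), (19,Y), (20,Y), (25,X), (26,Y), (27,Y), (29,X)
ranks: 6->1, 9->2, 11->3, 15->4.5, 15->4.5, 17->6, 18->7, 19->8, 20->9, 25->10, 26->11, 27->12, 29->13
Step 2: Rank sum for X: R1 = 1 + 4.5 + 6 + 10 + 13 = 34.5.
Step 3: U_X = R1 - n1(n1+1)/2 = 34.5 - 5*6/2 = 34.5 - 15 = 19.5.
       U_Y = n1*n2 - U_X = 40 - 19.5 = 20.5.
Step 4: Ties are present, so use the tie-corrected normal approximation (with continuity correction) for the p-value.
Step 5: p-value = 1.000000; compare to alpha = 0.05. fail to reject H0.

U_X = 19.5, p = 1.000000, fail to reject H0 at alpha = 0.05.


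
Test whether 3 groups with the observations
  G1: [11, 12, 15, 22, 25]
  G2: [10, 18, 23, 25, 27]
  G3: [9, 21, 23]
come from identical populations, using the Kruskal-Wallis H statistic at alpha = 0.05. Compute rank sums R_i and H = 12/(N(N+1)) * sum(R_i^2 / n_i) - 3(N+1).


Step 1: Combine all N = 13 observations and assign midranks.
sorted (value, group, rank): (9,G3,1), (10,G2,2), (11,G1,3), (12,G1,4), (15,G1,5), (18,G2,6), (21,G3,7), (22,G1,8), (23,G2,9.5), (23,G3,9.5), (25,G1,11.5), (25,G2,11.5), (27,G2,13)
Step 2: Sum ranks within each group.
R_1 = 31.5 (n_1 = 5)
R_2 = 42 (n_2 = 5)
R_3 = 17.5 (n_3 = 3)
Step 3: H = 12/(N(N+1)) * sum(R_i^2/n_i) - 3(N+1)
     = 12/(13*14) * (31.5^2/5 + 42^2/5 + 17.5^2/3) - 3*14
     = 0.065934 * 653.333 - 42
     = 1.076923.
Step 4: Ties present; correction factor C = 1 - 12/(13^3 - 13) = 0.994505. Corrected H = 1.076923 / 0.994505 = 1.082873.
Step 5: Under H0, H ~ chi^2(2); p-value = 0.581912.
Step 6: alpha = 0.05. fail to reject H0.

H = 1.0829, df = 2, p = 0.581912, fail to reject H0.


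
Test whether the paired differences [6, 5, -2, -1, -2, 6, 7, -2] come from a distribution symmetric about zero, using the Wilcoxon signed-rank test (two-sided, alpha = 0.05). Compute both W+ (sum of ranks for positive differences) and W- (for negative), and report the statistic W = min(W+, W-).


Step 1: Drop any zero differences (none here) and take |d_i|.
|d| = [6, 5, 2, 1, 2, 6, 7, 2]
Step 2: Midrank |d_i| (ties get averaged ranks).
ranks: |6|->6.5, |5|->5, |2|->3, |1|->1, |2|->3, |6|->6.5, |7|->8, |2|->3
Step 3: Attach original signs; sum ranks with positive sign and with negative sign.
W+ = 6.5 + 5 + 6.5 + 8 = 26
W- = 3 + 1 + 3 + 3 = 10
(Check: W+ + W- = 36 should equal n(n+1)/2 = 36.)
Step 4: Test statistic W = min(W+, W-) = 10.
Step 5: Ties in |d|, so use the tie-corrected normal approximation.
        E[W] = n(n+1)/4 = 8*9/4 = 18.
        Tie groups: |d|=2 (t=3), |d|=6 (t=2); sum(t^3 - t) = 30.
        Var[W] = n(n+1)(2n+1)/24 - sum(t^3-t)/48 = 1224/24 - 30/48 = 50.375.
        z = (W - E[W]) / sqrt(Var[W]) = (10 - 18) / 7.0975 = -1.1272.
        Two-sided p = 2*Phi(z) = 0.259678.
Step 6: alpha = 0.05. fail to reject H0.

W+ = 26, W- = 10, W = min = 10, p = 0.259678, fail to reject H0.


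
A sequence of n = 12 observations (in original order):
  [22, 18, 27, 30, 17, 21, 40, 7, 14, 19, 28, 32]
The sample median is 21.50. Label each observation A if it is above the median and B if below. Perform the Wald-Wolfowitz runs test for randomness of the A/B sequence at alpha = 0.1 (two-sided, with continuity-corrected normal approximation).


Step 1: Compute median = 21.50; label A = above, B = below.
Labels in order: ABAABBABBBAA  (n_A = 6, n_B = 6)
Step 2: Count runs R = 7.
Step 3: Under H0 (random ordering), E[R] = 2*n_A*n_B/(n_A+n_B) + 1 = 2*6*6/12 + 1 = 7.0000.
        Var[R] = 2*n_A*n_B*(2*n_A*n_B - n_A - n_B) / ((n_A+n_B)^2 * (n_A+n_B-1)) = 4320/1584 = 2.7273.
        SD[R] = 1.6514.
Step 4: R = E[R], so z = 0 with no continuity correction.
Step 5: Two-sided p-value via normal approximation = 2*(1 - Phi(|z|)) = 1.000000.
Step 6: alpha = 0.1. fail to reject H0.

R = 7, z = 0.0000, p = 1.000000, fail to reject H0.


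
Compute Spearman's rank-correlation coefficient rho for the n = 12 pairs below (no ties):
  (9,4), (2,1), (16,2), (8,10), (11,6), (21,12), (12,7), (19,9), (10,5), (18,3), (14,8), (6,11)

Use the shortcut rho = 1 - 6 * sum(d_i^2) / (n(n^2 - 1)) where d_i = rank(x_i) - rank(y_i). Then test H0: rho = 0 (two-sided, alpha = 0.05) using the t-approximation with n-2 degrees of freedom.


Step 1: Rank x and y separately (midranks; no ties here).
rank(x): 9->4, 2->1, 16->9, 8->3, 11->6, 21->12, 12->7, 19->11, 10->5, 18->10, 14->8, 6->2
rank(y): 4->4, 1->1, 2->2, 10->10, 6->6, 12->12, 7->7, 9->9, 5->5, 3->3, 8->8, 11->11
Step 2: d_i = R_x(i) - R_y(i); compute d_i^2.
  (4-4)^2=0, (1-1)^2=0, (9-2)^2=49, (3-10)^2=49, (6-6)^2=0, (12-12)^2=0, (7-7)^2=0, (11-9)^2=4, (5-5)^2=0, (10-3)^2=49, (8-8)^2=0, (2-11)^2=81
sum(d^2) = 232.
Step 3: rho = 1 - 6*232 / (12*(12^2 - 1)) = 1 - 1392/1716 = 0.188811.
Step 4: Under H0, t = rho * sqrt((n-2)/(1-rho^2)) = 0.6080 ~ t(10).
Step 5: Two-sided p-value from the t-distribution with 10 df = 0.556737.
Step 6: alpha = 0.05. fail to reject H0.

rho = 0.1888, p = 0.556737, fail to reject H0 at alpha = 0.05.


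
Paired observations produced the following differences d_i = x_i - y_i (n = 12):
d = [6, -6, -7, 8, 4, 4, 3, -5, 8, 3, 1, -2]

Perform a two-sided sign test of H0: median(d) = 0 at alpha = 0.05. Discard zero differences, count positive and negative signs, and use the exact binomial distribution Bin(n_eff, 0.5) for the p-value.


Step 1: Discard zero differences. Original n = 12; n_eff = number of nonzero differences = 12.
Nonzero differences (with sign): +6, -6, -7, +8, +4, +4, +3, -5, +8, +3, +1, -2
Step 2: Count signs: positive = 8, negative = 4.
Step 3: Under H0: P(positive) = 0.5, so the number of positives S ~ Bin(12, 0.5).
Step 4: Two-sided exact p-value = sum of Bin(12,0.5) probabilities at or below the observed probability = 0.387695.
Step 5: alpha = 0.05. fail to reject H0.

n_eff = 12, pos = 8, neg = 4, p = 0.387695, fail to reject H0.


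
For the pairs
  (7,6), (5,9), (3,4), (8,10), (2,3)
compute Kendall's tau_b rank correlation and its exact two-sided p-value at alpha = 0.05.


Step 1: Enumerate the 10 unordered pairs (i,j) with i<j and classify each by sign(x_j-x_i) * sign(y_j-y_i).
  (1,2):dx=-2,dy=+3->D; (1,3):dx=-4,dy=-2->C; (1,4):dx=+1,dy=+4->C; (1,5):dx=-5,dy=-3->C
  (2,3):dx=-2,dy=-5->C; (2,4):dx=+3,dy=+1->C; (2,5):dx=-3,dy=-6->C; (3,4):dx=+5,dy=+6->C
  (3,5):dx=-1,dy=-1->C; (4,5):dx=-6,dy=-7->C
Step 2: C = 9, D = 1, total pairs = 10.
Step 3: tau = (C - D)/(n(n-1)/2) = (9 - 1)/10 = 0.800000.
Step 4: Exact two-sided p-value (enumerate n! = 120 permutations of y under H0): p = 0.083333.
Step 5: alpha = 0.05. fail to reject H0.

tau_b = 0.8000 (C=9, D=1), p = 0.083333, fail to reject H0.


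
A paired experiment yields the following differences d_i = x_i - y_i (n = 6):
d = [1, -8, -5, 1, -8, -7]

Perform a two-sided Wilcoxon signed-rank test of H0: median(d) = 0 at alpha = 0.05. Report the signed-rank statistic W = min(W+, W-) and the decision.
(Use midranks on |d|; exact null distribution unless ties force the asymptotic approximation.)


Step 1: Drop any zero differences (none here) and take |d_i|.
|d| = [1, 8, 5, 1, 8, 7]
Step 2: Midrank |d_i| (ties get averaged ranks).
ranks: |1|->1.5, |8|->5.5, |5|->3, |1|->1.5, |8|->5.5, |7|->4
Step 3: Attach original signs; sum ranks with positive sign and with negative sign.
W+ = 1.5 + 1.5 = 3
W- = 5.5 + 3 + 5.5 + 4 = 18
(Check: W+ + W- = 21 should equal n(n+1)/2 = 21.)
Step 4: Test statistic W = min(W+, W-) = 3.
Step 5: Ties in |d|, so use the tie-corrected normal approximation.
        E[W] = n(n+1)/4 = 6*7/4 = 10.5.
        Tie groups: |d|=1 (t=2), |d|=8 (t=2); sum(t^3 - t) = 12.
        Var[W] = n(n+1)(2n+1)/24 - sum(t^3-t)/48 = 546/24 - 12/48 = 22.5.
        z = (W - E[W]) / sqrt(Var[W]) = (3 - 10.5) / 4.7434 = -1.5811.
        Two-sided p = 2*Phi(z) = 0.113846.
Step 6: alpha = 0.05. fail to reject H0.

W+ = 3, W- = 18, W = min = 3, p = 0.113846, fail to reject H0.


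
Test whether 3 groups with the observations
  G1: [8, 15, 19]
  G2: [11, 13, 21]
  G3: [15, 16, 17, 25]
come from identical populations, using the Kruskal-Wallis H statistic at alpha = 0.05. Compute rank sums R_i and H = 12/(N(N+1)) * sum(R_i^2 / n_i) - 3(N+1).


Step 1: Combine all N = 10 observations and assign midranks.
sorted (value, group, rank): (8,G1,1), (11,G2,2), (13,G2,3), (15,G1,4.5), (15,G3,4.5), (16,G3,6), (17,G3,7), (19,G1,8), (21,G2,9), (25,G3,10)
Step 2: Sum ranks within each group.
R_1 = 13.5 (n_1 = 3)
R_2 = 14 (n_2 = 3)
R_3 = 27.5 (n_3 = 4)
Step 3: H = 12/(N(N+1)) * sum(R_i^2/n_i) - 3(N+1)
     = 12/(10*11) * (13.5^2/3 + 14^2/3 + 27.5^2/4) - 3*11
     = 0.109091 * 315.146 - 33
     = 1.379545.
Step 4: Ties present; correction factor C = 1 - 6/(10^3 - 10) = 0.993939. Corrected H = 1.379545 / 0.993939 = 1.387957.
Step 5: Under H0, H ~ chi^2(2); p-value = 0.499584.
Step 6: alpha = 0.05. fail to reject H0.

H = 1.3880, df = 2, p = 0.499584, fail to reject H0.


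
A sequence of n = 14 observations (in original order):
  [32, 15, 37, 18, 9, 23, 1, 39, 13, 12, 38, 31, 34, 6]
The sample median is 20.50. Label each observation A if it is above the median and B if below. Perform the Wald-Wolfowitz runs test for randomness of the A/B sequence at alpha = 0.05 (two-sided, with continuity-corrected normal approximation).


Step 1: Compute median = 20.50; label A = above, B = below.
Labels in order: ABABBABABBAAAB  (n_A = 7, n_B = 7)
Step 2: Count runs R = 10.
Step 3: Under H0 (random ordering), E[R] = 2*n_A*n_B/(n_A+n_B) + 1 = 2*7*7/14 + 1 = 8.0000.
        Var[R] = 2*n_A*n_B*(2*n_A*n_B - n_A - n_B) / ((n_A+n_B)^2 * (n_A+n_B-1)) = 8232/2548 = 3.2308.
        SD[R] = 1.7974.
Step 4: Continuity-corrected z = (R - 0.5 - E[R]) / SD[R] = (10 - 0.5 - 8.0000) / 1.7974 = 0.8345.
Step 5: Two-sided p-value via normal approximation = 2*(1 - Phi(|z|)) = 0.403986.
Step 6: alpha = 0.05. fail to reject H0.

R = 10, z = 0.8345, p = 0.403986, fail to reject H0.


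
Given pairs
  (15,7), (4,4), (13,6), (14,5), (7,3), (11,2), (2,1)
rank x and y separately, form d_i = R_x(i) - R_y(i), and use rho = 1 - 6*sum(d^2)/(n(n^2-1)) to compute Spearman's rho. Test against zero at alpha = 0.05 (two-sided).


Step 1: Rank x and y separately (midranks; no ties here).
rank(x): 15->7, 4->2, 13->5, 14->6, 7->3, 11->4, 2->1
rank(y): 7->7, 4->4, 6->6, 5->5, 3->3, 2->2, 1->1
Step 2: d_i = R_x(i) - R_y(i); compute d_i^2.
  (7-7)^2=0, (2-4)^2=4, (5-6)^2=1, (6-5)^2=1, (3-3)^2=0, (4-2)^2=4, (1-1)^2=0
sum(d^2) = 10.
Step 3: rho = 1 - 6*10 / (7*(7^2 - 1)) = 1 - 60/336 = 0.821429.
Step 4: Under H0, t = rho * sqrt((n-2)/(1-rho^2)) = 3.2206 ~ t(5).
Step 5: Two-sided p-value from the t-distribution with 5 df = 0.023449.
Step 6: alpha = 0.05. reject H0.

rho = 0.8214, p = 0.023449, reject H0 at alpha = 0.05.


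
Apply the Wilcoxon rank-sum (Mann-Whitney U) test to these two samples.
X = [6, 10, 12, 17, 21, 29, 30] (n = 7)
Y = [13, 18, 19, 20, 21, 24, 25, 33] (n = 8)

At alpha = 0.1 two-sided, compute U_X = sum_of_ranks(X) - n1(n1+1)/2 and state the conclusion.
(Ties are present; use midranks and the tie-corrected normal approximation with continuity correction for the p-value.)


Step 1: Combine and sort all 15 observations; assign midranks.
sorted (value, group): (6,X), (10,X), (12,X), (13,Y), (17,X), (18,Y), (19,Y), (20,Y), (21,X), (21,Y), (24,Y), (25,Y), (29,X), (30,X), (33,Y)
ranks: 6->1, 10->2, 12->3, 13->4, 17->5, 18->6, 19->7, 20->8, 21->9.5, 21->9.5, 24->11, 25->12, 29->13, 30->14, 33->15
Step 2: Rank sum for X: R1 = 1 + 2 + 3 + 5 + 9.5 + 13 + 14 = 47.5.
Step 3: U_X = R1 - n1(n1+1)/2 = 47.5 - 7*8/2 = 47.5 - 28 = 19.5.
       U_Y = n1*n2 - U_X = 56 - 19.5 = 36.5.
Step 4: Ties are present, so use the tie-corrected normal approximation (with continuity correction) for the p-value.
Step 5: p-value = 0.354109; compare to alpha = 0.1. fail to reject H0.

U_X = 19.5, p = 0.354109, fail to reject H0 at alpha = 0.1.


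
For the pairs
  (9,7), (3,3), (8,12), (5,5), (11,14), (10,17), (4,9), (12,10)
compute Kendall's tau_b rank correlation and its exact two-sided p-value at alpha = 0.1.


Step 1: Enumerate the 28 unordered pairs (i,j) with i<j and classify each by sign(x_j-x_i) * sign(y_j-y_i).
  (1,2):dx=-6,dy=-4->C; (1,3):dx=-1,dy=+5->D; (1,4):dx=-4,dy=-2->C; (1,5):dx=+2,dy=+7->C
  (1,6):dx=+1,dy=+10->C; (1,7):dx=-5,dy=+2->D; (1,8):dx=+3,dy=+3->C; (2,3):dx=+5,dy=+9->C
  (2,4):dx=+2,dy=+2->C; (2,5):dx=+8,dy=+11->C; (2,6):dx=+7,dy=+14->C; (2,7):dx=+1,dy=+6->C
  (2,8):dx=+9,dy=+7->C; (3,4):dx=-3,dy=-7->C; (3,5):dx=+3,dy=+2->C; (3,6):dx=+2,dy=+5->C
  (3,7):dx=-4,dy=-3->C; (3,8):dx=+4,dy=-2->D; (4,5):dx=+6,dy=+9->C; (4,6):dx=+5,dy=+12->C
  (4,7):dx=-1,dy=+4->D; (4,8):dx=+7,dy=+5->C; (5,6):dx=-1,dy=+3->D; (5,7):dx=-7,dy=-5->C
  (5,8):dx=+1,dy=-4->D; (6,7):dx=-6,dy=-8->C; (6,8):dx=+2,dy=-7->D; (7,8):dx=+8,dy=+1->C
Step 2: C = 21, D = 7, total pairs = 28.
Step 3: tau = (C - D)/(n(n-1)/2) = (21 - 7)/28 = 0.500000.
Step 4: Exact two-sided p-value (enumerate n! = 40320 permutations of y under H0): p = 0.108681.
Step 5: alpha = 0.1. fail to reject H0.

tau_b = 0.5000 (C=21, D=7), p = 0.108681, fail to reject H0.


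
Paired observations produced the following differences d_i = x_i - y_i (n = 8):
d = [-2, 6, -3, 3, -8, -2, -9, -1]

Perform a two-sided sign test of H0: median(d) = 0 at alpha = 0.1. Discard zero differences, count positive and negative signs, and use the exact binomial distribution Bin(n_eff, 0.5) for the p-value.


Step 1: Discard zero differences. Original n = 8; n_eff = number of nonzero differences = 8.
Nonzero differences (with sign): -2, +6, -3, +3, -8, -2, -9, -1
Step 2: Count signs: positive = 2, negative = 6.
Step 3: Under H0: P(positive) = 0.5, so the number of positives S ~ Bin(8, 0.5).
Step 4: Two-sided exact p-value = sum of Bin(8,0.5) probabilities at or below the observed probability = 0.289062.
Step 5: alpha = 0.1. fail to reject H0.

n_eff = 8, pos = 2, neg = 6, p = 0.289062, fail to reject H0.


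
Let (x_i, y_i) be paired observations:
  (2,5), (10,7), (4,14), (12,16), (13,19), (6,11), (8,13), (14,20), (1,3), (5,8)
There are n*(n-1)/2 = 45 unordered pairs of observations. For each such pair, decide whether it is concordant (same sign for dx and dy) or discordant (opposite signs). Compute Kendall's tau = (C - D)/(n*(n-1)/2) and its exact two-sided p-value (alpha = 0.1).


Step 1: Enumerate the 45 unordered pairs (i,j) with i<j and classify each by sign(x_j-x_i) * sign(y_j-y_i).
  (1,2):dx=+8,dy=+2->C; (1,3):dx=+2,dy=+9->C; (1,4):dx=+10,dy=+11->C; (1,5):dx=+11,dy=+14->C
  (1,6):dx=+4,dy=+6->C; (1,7):dx=+6,dy=+8->C; (1,8):dx=+12,dy=+15->C; (1,9):dx=-1,dy=-2->C
  (1,10):dx=+3,dy=+3->C; (2,3):dx=-6,dy=+7->D; (2,4):dx=+2,dy=+9->C; (2,5):dx=+3,dy=+12->C
  (2,6):dx=-4,dy=+4->D; (2,7):dx=-2,dy=+6->D; (2,8):dx=+4,dy=+13->C; (2,9):dx=-9,dy=-4->C
  (2,10):dx=-5,dy=+1->D; (3,4):dx=+8,dy=+2->C; (3,5):dx=+9,dy=+5->C; (3,6):dx=+2,dy=-3->D
  (3,7):dx=+4,dy=-1->D; (3,8):dx=+10,dy=+6->C; (3,9):dx=-3,dy=-11->C; (3,10):dx=+1,dy=-6->D
  (4,5):dx=+1,dy=+3->C; (4,6):dx=-6,dy=-5->C; (4,7):dx=-4,dy=-3->C; (4,8):dx=+2,dy=+4->C
  (4,9):dx=-11,dy=-13->C; (4,10):dx=-7,dy=-8->C; (5,6):dx=-7,dy=-8->C; (5,7):dx=-5,dy=-6->C
  (5,8):dx=+1,dy=+1->C; (5,9):dx=-12,dy=-16->C; (5,10):dx=-8,dy=-11->C; (6,7):dx=+2,dy=+2->C
  (6,8):dx=+8,dy=+9->C; (6,9):dx=-5,dy=-8->C; (6,10):dx=-1,dy=-3->C; (7,8):dx=+6,dy=+7->C
  (7,9):dx=-7,dy=-10->C; (7,10):dx=-3,dy=-5->C; (8,9):dx=-13,dy=-17->C; (8,10):dx=-9,dy=-12->C
  (9,10):dx=+4,dy=+5->C
Step 2: C = 38, D = 7, total pairs = 45.
Step 3: tau = (C - D)/(n(n-1)/2) = (38 - 7)/45 = 0.688889.
Step 4: Exact two-sided p-value (enumerate n! = 3628800 permutations of y under H0): p = 0.004687.
Step 5: alpha = 0.1. reject H0.

tau_b = 0.6889 (C=38, D=7), p = 0.004687, reject H0.


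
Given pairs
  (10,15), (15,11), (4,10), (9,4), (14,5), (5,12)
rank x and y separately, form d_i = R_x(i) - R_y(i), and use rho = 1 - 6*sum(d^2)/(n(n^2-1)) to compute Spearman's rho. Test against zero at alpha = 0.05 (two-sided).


Step 1: Rank x and y separately (midranks; no ties here).
rank(x): 10->4, 15->6, 4->1, 9->3, 14->5, 5->2
rank(y): 15->6, 11->4, 10->3, 4->1, 5->2, 12->5
Step 2: d_i = R_x(i) - R_y(i); compute d_i^2.
  (4-6)^2=4, (6-4)^2=4, (1-3)^2=4, (3-1)^2=4, (5-2)^2=9, (2-5)^2=9
sum(d^2) = 34.
Step 3: rho = 1 - 6*34 / (6*(6^2 - 1)) = 1 - 204/210 = 0.028571.
Step 4: Under H0, t = rho * sqrt((n-2)/(1-rho^2)) = 0.0572 ~ t(4).
Step 5: Two-sided p-value from the t-distribution with 4 df = 0.957155.
Step 6: alpha = 0.05. fail to reject H0.

rho = 0.0286, p = 0.957155, fail to reject H0 at alpha = 0.05.


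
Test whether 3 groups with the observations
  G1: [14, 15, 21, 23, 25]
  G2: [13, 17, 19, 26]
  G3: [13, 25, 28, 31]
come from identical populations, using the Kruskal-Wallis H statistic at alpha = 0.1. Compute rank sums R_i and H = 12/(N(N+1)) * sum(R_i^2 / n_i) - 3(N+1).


Step 1: Combine all N = 13 observations and assign midranks.
sorted (value, group, rank): (13,G2,1.5), (13,G3,1.5), (14,G1,3), (15,G1,4), (17,G2,5), (19,G2,6), (21,G1,7), (23,G1,8), (25,G1,9.5), (25,G3,9.5), (26,G2,11), (28,G3,12), (31,G3,13)
Step 2: Sum ranks within each group.
R_1 = 31.5 (n_1 = 5)
R_2 = 23.5 (n_2 = 4)
R_3 = 36 (n_3 = 4)
Step 3: H = 12/(N(N+1)) * sum(R_i^2/n_i) - 3(N+1)
     = 12/(13*14) * (31.5^2/5 + 23.5^2/4 + 36^2/4) - 3*14
     = 0.065934 * 660.513 - 42
     = 1.550275.
Step 4: Ties present; correction factor C = 1 - 12/(13^3 - 13) = 0.994505. Corrected H = 1.550275 / 0.994505 = 1.558840.
Step 5: Under H0, H ~ chi^2(2); p-value = 0.458672.
Step 6: alpha = 0.1. fail to reject H0.

H = 1.5588, df = 2, p = 0.458672, fail to reject H0.


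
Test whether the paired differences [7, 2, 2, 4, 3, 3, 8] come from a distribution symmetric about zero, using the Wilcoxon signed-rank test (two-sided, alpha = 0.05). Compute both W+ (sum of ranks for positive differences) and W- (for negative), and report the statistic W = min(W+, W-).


Step 1: Drop any zero differences (none here) and take |d_i|.
|d| = [7, 2, 2, 4, 3, 3, 8]
Step 2: Midrank |d_i| (ties get averaged ranks).
ranks: |7|->6, |2|->1.5, |2|->1.5, |4|->5, |3|->3.5, |3|->3.5, |8|->7
Step 3: Attach original signs; sum ranks with positive sign and with negative sign.
W+ = 6 + 1.5 + 1.5 + 5 + 3.5 + 3.5 + 7 = 28
W- = 0 = 0
(Check: W+ + W- = 28 should equal n(n+1)/2 = 28.)
Step 4: Test statistic W = min(W+, W-) = 0.
Step 5: Ties in |d|, so use the tie-corrected normal approximation.
        E[W] = n(n+1)/4 = 7*8/4 = 14.
        Tie groups: |d|=2 (t=2), |d|=3 (t=2); sum(t^3 - t) = 12.
        Var[W] = n(n+1)(2n+1)/24 - sum(t^3-t)/48 = 840/24 - 12/48 = 34.75.
        z = (W - E[W]) / sqrt(Var[W]) = (0 - 14) / 5.8949 = -2.3749.
        Two-sided p = 2*Phi(z) = 0.017552.
Step 6: alpha = 0.05. reject H0.

W+ = 28, W- = 0, W = min = 0, p = 0.017552, reject H0.


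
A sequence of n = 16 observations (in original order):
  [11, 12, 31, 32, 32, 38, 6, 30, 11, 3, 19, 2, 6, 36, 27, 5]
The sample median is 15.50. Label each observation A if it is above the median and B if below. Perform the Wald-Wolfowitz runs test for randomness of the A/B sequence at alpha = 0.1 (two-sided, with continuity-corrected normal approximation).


Step 1: Compute median = 15.50; label A = above, B = below.
Labels in order: BBAAAABABBABBAAB  (n_A = 8, n_B = 8)
Step 2: Count runs R = 9.
Step 3: Under H0 (random ordering), E[R] = 2*n_A*n_B/(n_A+n_B) + 1 = 2*8*8/16 + 1 = 9.0000.
        Var[R] = 2*n_A*n_B*(2*n_A*n_B - n_A - n_B) / ((n_A+n_B)^2 * (n_A+n_B-1)) = 14336/3840 = 3.7333.
        SD[R] = 1.9322.
Step 4: R = E[R], so z = 0 with no continuity correction.
Step 5: Two-sided p-value via normal approximation = 2*(1 - Phi(|z|)) = 1.000000.
Step 6: alpha = 0.1. fail to reject H0.

R = 9, z = 0.0000, p = 1.000000, fail to reject H0.


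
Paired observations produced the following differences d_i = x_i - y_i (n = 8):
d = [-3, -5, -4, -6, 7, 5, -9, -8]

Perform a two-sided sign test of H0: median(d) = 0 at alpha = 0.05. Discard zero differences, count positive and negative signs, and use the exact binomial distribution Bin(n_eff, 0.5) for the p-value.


Step 1: Discard zero differences. Original n = 8; n_eff = number of nonzero differences = 8.
Nonzero differences (with sign): -3, -5, -4, -6, +7, +5, -9, -8
Step 2: Count signs: positive = 2, negative = 6.
Step 3: Under H0: P(positive) = 0.5, so the number of positives S ~ Bin(8, 0.5).
Step 4: Two-sided exact p-value = sum of Bin(8,0.5) probabilities at or below the observed probability = 0.289062.
Step 5: alpha = 0.05. fail to reject H0.

n_eff = 8, pos = 2, neg = 6, p = 0.289062, fail to reject H0.


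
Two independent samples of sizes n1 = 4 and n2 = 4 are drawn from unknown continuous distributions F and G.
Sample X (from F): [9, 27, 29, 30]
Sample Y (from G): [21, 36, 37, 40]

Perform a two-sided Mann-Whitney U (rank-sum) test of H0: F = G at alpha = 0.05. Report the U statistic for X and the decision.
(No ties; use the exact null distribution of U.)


Step 1: Combine and sort all 8 observations; assign midranks.
sorted (value, group): (9,X), (21,Y), (27,X), (29,X), (30,X), (36,Y), (37,Y), (40,Y)
ranks: 9->1, 21->2, 27->3, 29->4, 30->5, 36->6, 37->7, 40->8
Step 2: Rank sum for X: R1 = 1 + 3 + 4 + 5 = 13.
Step 3: U_X = R1 - n1(n1+1)/2 = 13 - 4*5/2 = 13 - 10 = 3.
       U_Y = n1*n2 - U_X = 16 - 3 = 13.
Step 4: No ties, so the exact null distribution of U (based on enumerating the C(8,4) = 70 equally likely rank assignments) gives the two-sided p-value.
Step 5: p-value = 0.200000; compare to alpha = 0.05. fail to reject H0.

U_X = 3, p = 0.200000, fail to reject H0 at alpha = 0.05.


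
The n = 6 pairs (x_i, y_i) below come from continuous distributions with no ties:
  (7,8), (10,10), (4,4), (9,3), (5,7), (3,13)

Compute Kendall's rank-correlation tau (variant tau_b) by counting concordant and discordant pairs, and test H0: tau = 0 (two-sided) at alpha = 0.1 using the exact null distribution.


Step 1: Enumerate the 15 unordered pairs (i,j) with i<j and classify each by sign(x_j-x_i) * sign(y_j-y_i).
  (1,2):dx=+3,dy=+2->C; (1,3):dx=-3,dy=-4->C; (1,4):dx=+2,dy=-5->D; (1,5):dx=-2,dy=-1->C
  (1,6):dx=-4,dy=+5->D; (2,3):dx=-6,dy=-6->C; (2,4):dx=-1,dy=-7->C; (2,5):dx=-5,dy=-3->C
  (2,6):dx=-7,dy=+3->D; (3,4):dx=+5,dy=-1->D; (3,5):dx=+1,dy=+3->C; (3,6):dx=-1,dy=+9->D
  (4,5):dx=-4,dy=+4->D; (4,6):dx=-6,dy=+10->D; (5,6):dx=-2,dy=+6->D
Step 2: C = 7, D = 8, total pairs = 15.
Step 3: tau = (C - D)/(n(n-1)/2) = (7 - 8)/15 = -0.066667.
Step 4: Exact two-sided p-value (enumerate n! = 720 permutations of y under H0): p = 1.000000.
Step 5: alpha = 0.1. fail to reject H0.

tau_b = -0.0667 (C=7, D=8), p = 1.000000, fail to reject H0.


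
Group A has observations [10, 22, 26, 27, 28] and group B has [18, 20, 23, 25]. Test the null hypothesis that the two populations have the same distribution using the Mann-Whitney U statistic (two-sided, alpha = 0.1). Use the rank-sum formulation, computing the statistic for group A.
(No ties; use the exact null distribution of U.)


Step 1: Combine and sort all 9 observations; assign midranks.
sorted (value, group): (10,X), (18,Y), (20,Y), (22,X), (23,Y), (25,Y), (26,X), (27,X), (28,X)
ranks: 10->1, 18->2, 20->3, 22->4, 23->5, 25->6, 26->7, 27->8, 28->9
Step 2: Rank sum for X: R1 = 1 + 4 + 7 + 8 + 9 = 29.
Step 3: U_X = R1 - n1(n1+1)/2 = 29 - 5*6/2 = 29 - 15 = 14.
       U_Y = n1*n2 - U_X = 20 - 14 = 6.
Step 4: No ties, so the exact null distribution of U (based on enumerating the C(9,5) = 126 equally likely rank assignments) gives the two-sided p-value.
Step 5: p-value = 0.412698; compare to alpha = 0.1. fail to reject H0.

U_X = 14, p = 0.412698, fail to reject H0 at alpha = 0.1.


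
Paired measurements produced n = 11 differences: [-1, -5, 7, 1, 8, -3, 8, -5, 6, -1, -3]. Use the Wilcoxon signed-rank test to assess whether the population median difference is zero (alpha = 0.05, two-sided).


Step 1: Drop any zero differences (none here) and take |d_i|.
|d| = [1, 5, 7, 1, 8, 3, 8, 5, 6, 1, 3]
Step 2: Midrank |d_i| (ties get averaged ranks).
ranks: |1|->2, |5|->6.5, |7|->9, |1|->2, |8|->10.5, |3|->4.5, |8|->10.5, |5|->6.5, |6|->8, |1|->2, |3|->4.5
Step 3: Attach original signs; sum ranks with positive sign and with negative sign.
W+ = 9 + 2 + 10.5 + 10.5 + 8 = 40
W- = 2 + 6.5 + 4.5 + 6.5 + 2 + 4.5 = 26
(Check: W+ + W- = 66 should equal n(n+1)/2 = 66.)
Step 4: Test statistic W = min(W+, W-) = 26.
Step 5: Ties in |d|, so use the tie-corrected normal approximation.
        E[W] = n(n+1)/4 = 11*12/4 = 33.
        Tie groups: |d|=1 (t=3), |d|=3 (t=2), |d|=5 (t=2), |d|=8 (t=2); sum(t^3 - t) = 42.
        Var[W] = n(n+1)(2n+1)/24 - sum(t^3-t)/48 = 3036/24 - 42/48 = 125.625.
        z = (W - E[W]) / sqrt(Var[W]) = (26 - 33) / 11.2083 = -0.6245.
        Two-sided p = 2*Phi(z) = 0.532273.
Step 6: alpha = 0.05. fail to reject H0.

W+ = 40, W- = 26, W = min = 26, p = 0.532273, fail to reject H0.


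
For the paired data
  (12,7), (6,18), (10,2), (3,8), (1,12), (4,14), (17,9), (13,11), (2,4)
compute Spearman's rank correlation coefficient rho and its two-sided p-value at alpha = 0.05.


Step 1: Rank x and y separately (midranks; no ties here).
rank(x): 12->7, 6->5, 10->6, 3->3, 1->1, 4->4, 17->9, 13->8, 2->2
rank(y): 7->3, 18->9, 2->1, 8->4, 12->7, 14->8, 9->5, 11->6, 4->2
Step 2: d_i = R_x(i) - R_y(i); compute d_i^2.
  (7-3)^2=16, (5-9)^2=16, (6-1)^2=25, (3-4)^2=1, (1-7)^2=36, (4-8)^2=16, (9-5)^2=16, (8-6)^2=4, (2-2)^2=0
sum(d^2) = 130.
Step 3: rho = 1 - 6*130 / (9*(9^2 - 1)) = 1 - 780/720 = -0.083333.
Step 4: Under H0, t = rho * sqrt((n-2)/(1-rho^2)) = -0.2212 ~ t(7).
Step 5: Two-sided p-value from the t-distribution with 7 df = 0.831214.
Step 6: alpha = 0.05. fail to reject H0.

rho = -0.0833, p = 0.831214, fail to reject H0 at alpha = 0.05.


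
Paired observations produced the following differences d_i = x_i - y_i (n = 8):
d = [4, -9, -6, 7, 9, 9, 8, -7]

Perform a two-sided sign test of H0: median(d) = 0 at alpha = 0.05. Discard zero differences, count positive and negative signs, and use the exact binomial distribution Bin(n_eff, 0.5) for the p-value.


Step 1: Discard zero differences. Original n = 8; n_eff = number of nonzero differences = 8.
Nonzero differences (with sign): +4, -9, -6, +7, +9, +9, +8, -7
Step 2: Count signs: positive = 5, negative = 3.
Step 3: Under H0: P(positive) = 0.5, so the number of positives S ~ Bin(8, 0.5).
Step 4: Two-sided exact p-value = sum of Bin(8,0.5) probabilities at or below the observed probability = 0.726562.
Step 5: alpha = 0.05. fail to reject H0.

n_eff = 8, pos = 5, neg = 3, p = 0.726562, fail to reject H0.


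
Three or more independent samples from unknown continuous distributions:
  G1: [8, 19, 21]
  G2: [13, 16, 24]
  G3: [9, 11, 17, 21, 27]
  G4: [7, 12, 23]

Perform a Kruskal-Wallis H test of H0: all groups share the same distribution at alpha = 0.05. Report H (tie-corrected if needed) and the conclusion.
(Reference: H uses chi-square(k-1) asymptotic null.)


Step 1: Combine all N = 14 observations and assign midranks.
sorted (value, group, rank): (7,G4,1), (8,G1,2), (9,G3,3), (11,G3,4), (12,G4,5), (13,G2,6), (16,G2,7), (17,G3,8), (19,G1,9), (21,G1,10.5), (21,G3,10.5), (23,G4,12), (24,G2,13), (27,G3,14)
Step 2: Sum ranks within each group.
R_1 = 21.5 (n_1 = 3)
R_2 = 26 (n_2 = 3)
R_3 = 39.5 (n_3 = 5)
R_4 = 18 (n_4 = 3)
Step 3: H = 12/(N(N+1)) * sum(R_i^2/n_i) - 3(N+1)
     = 12/(14*15) * (21.5^2/3 + 26^2/3 + 39.5^2/5 + 18^2/3) - 3*15
     = 0.057143 * 799.467 - 45
     = 0.683810.
Step 4: Ties present; correction factor C = 1 - 6/(14^3 - 14) = 0.997802. Corrected H = 0.683810 / 0.997802 = 0.685316.
Step 5: Under H0, H ~ chi^2(3); p-value = 0.876652.
Step 6: alpha = 0.05. fail to reject H0.

H = 0.6853, df = 3, p = 0.876652, fail to reject H0.


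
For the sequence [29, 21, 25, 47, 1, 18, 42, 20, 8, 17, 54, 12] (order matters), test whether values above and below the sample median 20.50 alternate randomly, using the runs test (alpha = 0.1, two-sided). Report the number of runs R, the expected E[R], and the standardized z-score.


Step 1: Compute median = 20.50; label A = above, B = below.
Labels in order: AAAABBABBBAB  (n_A = 6, n_B = 6)
Step 2: Count runs R = 6.
Step 3: Under H0 (random ordering), E[R] = 2*n_A*n_B/(n_A+n_B) + 1 = 2*6*6/12 + 1 = 7.0000.
        Var[R] = 2*n_A*n_B*(2*n_A*n_B - n_A - n_B) / ((n_A+n_B)^2 * (n_A+n_B-1)) = 4320/1584 = 2.7273.
        SD[R] = 1.6514.
Step 4: Continuity-corrected z = (R + 0.5 - E[R]) / SD[R] = (6 + 0.5 - 7.0000) / 1.6514 = -0.3028.
Step 5: Two-sided p-value via normal approximation = 2*(1 - Phi(|z|)) = 0.762069.
Step 6: alpha = 0.1. fail to reject H0.

R = 6, z = -0.3028, p = 0.762069, fail to reject H0.


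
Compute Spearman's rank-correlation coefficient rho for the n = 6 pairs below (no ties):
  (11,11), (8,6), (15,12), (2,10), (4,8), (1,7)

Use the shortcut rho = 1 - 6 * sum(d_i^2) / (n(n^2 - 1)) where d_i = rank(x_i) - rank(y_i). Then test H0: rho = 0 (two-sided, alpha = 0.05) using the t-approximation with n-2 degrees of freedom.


Step 1: Rank x and y separately (midranks; no ties here).
rank(x): 11->5, 8->4, 15->6, 2->2, 4->3, 1->1
rank(y): 11->5, 6->1, 12->6, 10->4, 8->3, 7->2
Step 2: d_i = R_x(i) - R_y(i); compute d_i^2.
  (5-5)^2=0, (4-1)^2=9, (6-6)^2=0, (2-4)^2=4, (3-3)^2=0, (1-2)^2=1
sum(d^2) = 14.
Step 3: rho = 1 - 6*14 / (6*(6^2 - 1)) = 1 - 84/210 = 0.600000.
Step 4: Under H0, t = rho * sqrt((n-2)/(1-rho^2)) = 1.5000 ~ t(4).
Step 5: Two-sided p-value from the t-distribution with 4 df = 0.208000.
Step 6: alpha = 0.05. fail to reject H0.

rho = 0.6000, p = 0.208000, fail to reject H0 at alpha = 0.05.


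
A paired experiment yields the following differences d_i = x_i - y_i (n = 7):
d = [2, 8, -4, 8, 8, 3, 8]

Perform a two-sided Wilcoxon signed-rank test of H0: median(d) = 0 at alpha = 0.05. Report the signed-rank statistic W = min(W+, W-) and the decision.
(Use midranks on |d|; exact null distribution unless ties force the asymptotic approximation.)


Step 1: Drop any zero differences (none here) and take |d_i|.
|d| = [2, 8, 4, 8, 8, 3, 8]
Step 2: Midrank |d_i| (ties get averaged ranks).
ranks: |2|->1, |8|->5.5, |4|->3, |8|->5.5, |8|->5.5, |3|->2, |8|->5.5
Step 3: Attach original signs; sum ranks with positive sign and with negative sign.
W+ = 1 + 5.5 + 5.5 + 5.5 + 2 + 5.5 = 25
W- = 3 = 3
(Check: W+ + W- = 28 should equal n(n+1)/2 = 28.)
Step 4: Test statistic W = min(W+, W-) = 3.
Step 5: Ties in |d|, so use the tie-corrected normal approximation.
        E[W] = n(n+1)/4 = 7*8/4 = 14.
        Tie groups: |d|=8 (t=4); sum(t^3 - t) = 60.
        Var[W] = n(n+1)(2n+1)/24 - sum(t^3-t)/48 = 840/24 - 60/48 = 33.75.
        z = (W - E[W]) / sqrt(Var[W]) = (3 - 14) / 5.8095 = -1.8935.
        Two-sided p = 2*Phi(z) = 0.058297.
Step 6: alpha = 0.05. fail to reject H0.

W+ = 25, W- = 3, W = min = 3, p = 0.058297, fail to reject H0.


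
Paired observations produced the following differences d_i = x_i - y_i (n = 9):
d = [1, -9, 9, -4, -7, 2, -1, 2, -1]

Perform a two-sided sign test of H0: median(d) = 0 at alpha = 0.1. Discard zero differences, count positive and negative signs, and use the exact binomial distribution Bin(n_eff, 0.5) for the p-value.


Step 1: Discard zero differences. Original n = 9; n_eff = number of nonzero differences = 9.
Nonzero differences (with sign): +1, -9, +9, -4, -7, +2, -1, +2, -1
Step 2: Count signs: positive = 4, negative = 5.
Step 3: Under H0: P(positive) = 0.5, so the number of positives S ~ Bin(9, 0.5).
Step 4: Two-sided exact p-value = sum of Bin(9,0.5) probabilities at or below the observed probability = 1.000000.
Step 5: alpha = 0.1. fail to reject H0.

n_eff = 9, pos = 4, neg = 5, p = 1.000000, fail to reject H0.


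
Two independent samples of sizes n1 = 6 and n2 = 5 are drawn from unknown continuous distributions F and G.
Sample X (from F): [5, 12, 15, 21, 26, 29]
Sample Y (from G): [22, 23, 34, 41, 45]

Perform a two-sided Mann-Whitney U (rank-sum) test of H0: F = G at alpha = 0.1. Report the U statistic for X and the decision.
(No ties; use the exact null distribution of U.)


Step 1: Combine and sort all 11 observations; assign midranks.
sorted (value, group): (5,X), (12,X), (15,X), (21,X), (22,Y), (23,Y), (26,X), (29,X), (34,Y), (41,Y), (45,Y)
ranks: 5->1, 12->2, 15->3, 21->4, 22->5, 23->6, 26->7, 29->8, 34->9, 41->10, 45->11
Step 2: Rank sum for X: R1 = 1 + 2 + 3 + 4 + 7 + 8 = 25.
Step 3: U_X = R1 - n1(n1+1)/2 = 25 - 6*7/2 = 25 - 21 = 4.
       U_Y = n1*n2 - U_X = 30 - 4 = 26.
Step 4: No ties, so the exact null distribution of U (based on enumerating the C(11,6) = 462 equally likely rank assignments) gives the two-sided p-value.
Step 5: p-value = 0.051948; compare to alpha = 0.1. reject H0.

U_X = 4, p = 0.051948, reject H0 at alpha = 0.1.


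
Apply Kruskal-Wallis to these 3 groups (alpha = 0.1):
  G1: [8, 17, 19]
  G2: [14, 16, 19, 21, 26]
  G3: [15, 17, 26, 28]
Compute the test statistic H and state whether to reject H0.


Step 1: Combine all N = 12 observations and assign midranks.
sorted (value, group, rank): (8,G1,1), (14,G2,2), (15,G3,3), (16,G2,4), (17,G1,5.5), (17,G3,5.5), (19,G1,7.5), (19,G2,7.5), (21,G2,9), (26,G2,10.5), (26,G3,10.5), (28,G3,12)
Step 2: Sum ranks within each group.
R_1 = 14 (n_1 = 3)
R_2 = 33 (n_2 = 5)
R_3 = 31 (n_3 = 4)
Step 3: H = 12/(N(N+1)) * sum(R_i^2/n_i) - 3(N+1)
     = 12/(12*13) * (14^2/3 + 33^2/5 + 31^2/4) - 3*13
     = 0.076923 * 523.383 - 39
     = 1.260256.
Step 4: Ties present; correction factor C = 1 - 18/(12^3 - 12) = 0.989510. Corrected H = 1.260256 / 0.989510 = 1.273616.
Step 5: Under H0, H ~ chi^2(2); p-value = 0.528978.
Step 6: alpha = 0.1. fail to reject H0.

H = 1.2736, df = 2, p = 0.528978, fail to reject H0.
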